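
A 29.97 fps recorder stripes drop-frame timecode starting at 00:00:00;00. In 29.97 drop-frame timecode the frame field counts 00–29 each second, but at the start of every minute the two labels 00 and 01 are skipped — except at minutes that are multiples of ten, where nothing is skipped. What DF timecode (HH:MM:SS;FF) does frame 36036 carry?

Each 10-minute DF block holds 10 × 60 × 30 − 9 × 2 = 17982 frames. 36036 ÷ 17982 → 2 full blocks, remainder 72.
Within the partial block the first minute is 1800 frames and each further minute 1798, so 0 further minute boundaries passed. Total skipped labels = 18 × 2 + 2 × 0 = 36.
Non-drop label index = 36036 + 36 = 36072; at 30 labels/s that is 00:20:02:12, i.e. DF 00:20:02;12.

00:20:02;12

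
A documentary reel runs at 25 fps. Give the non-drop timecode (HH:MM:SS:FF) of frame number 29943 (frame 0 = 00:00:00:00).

00:19:57:18

29943 ÷ 25 = 1197 full seconds, remainder 18 frames.
1197 s = 0 h 19 min 57 s.
Timecode: 00:19:57:18.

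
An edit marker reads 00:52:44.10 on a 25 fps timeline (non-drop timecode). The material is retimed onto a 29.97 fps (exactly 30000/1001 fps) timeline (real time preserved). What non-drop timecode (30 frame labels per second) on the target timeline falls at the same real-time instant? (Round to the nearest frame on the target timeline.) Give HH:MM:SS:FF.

Source frame index: (0×3600 + 52×60 + 44) × 25 + 10 = 79110.
Real time: 79110 / (25) = 15822/5 s.
Target frame: (15822/5) × (30000/1001) = 94932000/1001 ≈ 94837.163 → 94837.
At 30 labels/s: frame 94837 → 00:52:41:07.

00:52:41:07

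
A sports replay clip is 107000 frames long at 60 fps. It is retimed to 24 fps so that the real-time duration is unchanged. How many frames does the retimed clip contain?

42800 frames

Target frames = source frames × (target rate / source rate) = 107000 × (24)/(60) = 107000 × 2/5 = 42800.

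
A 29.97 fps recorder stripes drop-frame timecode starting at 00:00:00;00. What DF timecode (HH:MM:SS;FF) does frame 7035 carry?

Ten DF minutes hold 17982 frames, so frame 7035 lies in block 0 (frames 0–17981) with 7035 frames into that block.
The block's first minute is 1800 frames and the rest 1798 each; 7035 frames reaches minute 3, so 0 × 18 + 3 × 2 = 6 labels have been skipped so far.
Adding those back, label number 7035 + 6 = 7041 at 30 labels/s is 234 s + 21 f = 0 h 3 min 54 s frame 21, i.e. 00:03:54;21.

00:03:54;21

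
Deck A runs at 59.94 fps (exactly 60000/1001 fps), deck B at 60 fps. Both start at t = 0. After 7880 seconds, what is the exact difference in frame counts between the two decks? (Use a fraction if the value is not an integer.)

A emits 60000/1001 × 7880 = 472800000/1001 frames; B emits 60 × 7880 = 472800.
Difference = 472800/1001 frames (≈ 472.3277); B is ahead of A.

472800/1001 frames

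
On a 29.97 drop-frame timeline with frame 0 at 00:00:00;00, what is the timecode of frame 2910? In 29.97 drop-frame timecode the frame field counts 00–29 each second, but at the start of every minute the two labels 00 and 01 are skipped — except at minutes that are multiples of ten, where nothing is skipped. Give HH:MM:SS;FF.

00:01:37;02

Each 10-minute DF block holds 10 × 60 × 30 − 9 × 2 = 17982 frames. 2910 ÷ 17982 → 0 full blocks, remainder 2910.
Within the partial block the first minute is 1800 frames and each further minute 1798, so 1 further minute boundary passed. Total skipped labels = 18 × 0 + 2 × 1 = 2.
Non-drop label index = 2910 + 2 = 2912; at 30 labels/s that is 00:01:37:02, i.e. DF 00:01:37;02.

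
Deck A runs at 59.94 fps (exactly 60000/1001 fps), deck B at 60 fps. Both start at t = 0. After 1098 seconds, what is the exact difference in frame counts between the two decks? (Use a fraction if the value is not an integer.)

A emits 60000/1001 × 1098 = 65880000/1001 frames; B emits 60 × 1098 = 65880.
Difference = 65880/1001 frames (≈ 65.8142); B is ahead of A.

65880/1001 frames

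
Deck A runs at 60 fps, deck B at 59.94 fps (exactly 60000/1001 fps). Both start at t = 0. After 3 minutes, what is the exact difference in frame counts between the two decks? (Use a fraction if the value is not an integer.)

3 min = 180 s.
A emits 60 × 180 = 10800 frames; B emits 60000/1001 × 180 = 10800000/1001.
Difference = 10800/1001 frames (≈ 10.7892); B is behind A.

10800/1001 frames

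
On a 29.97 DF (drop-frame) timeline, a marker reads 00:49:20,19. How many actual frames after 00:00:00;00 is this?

As if non-drop at 30 labels/s: (0 × 3600 + 49 × 60 + 20) × 30 + 19 = 88819.
Minute boundaries passed: 49; those not divisible by 10: 49 − 4 = 45; dropped labels = 2 × 45 = 90.
Actual frame index = 88819 − 90 = 88729.

88729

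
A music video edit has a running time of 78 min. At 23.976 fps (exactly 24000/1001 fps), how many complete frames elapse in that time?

112207 frames

78 min = 4680 s.
Frames = 4680 × 24000/1001 = 8640000/77 ≈ 112207.7922.
Complete frames: 112207.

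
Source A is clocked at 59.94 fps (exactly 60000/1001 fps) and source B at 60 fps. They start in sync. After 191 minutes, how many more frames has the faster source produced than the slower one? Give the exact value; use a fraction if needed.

687600/1001 frames

191 min = 11460 s.
A emits 60000/1001 × 11460 = 687600000/1001 frames; B emits 60 × 11460 = 687600.
Difference = 687600/1001 frames (≈ 686.9131); B is ahead of A.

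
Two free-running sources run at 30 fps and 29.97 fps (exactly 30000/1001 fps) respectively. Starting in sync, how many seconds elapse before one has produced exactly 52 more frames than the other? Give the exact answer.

26026/15 seconds

The gap grows by |30000/1001 − 30| = 30/1001 frames per second.
Time for a 52-frame gap: 52 ÷ (30/1001) = 26026/15 s.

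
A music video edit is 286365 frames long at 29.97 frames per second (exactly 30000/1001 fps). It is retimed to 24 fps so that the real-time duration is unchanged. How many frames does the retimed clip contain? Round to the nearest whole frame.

229321 frames

Frames at target rate = 286365 × (24) / (30000/1001) = 57330273/250 ≈ 229321.092.
Nearest whole frame: 229321.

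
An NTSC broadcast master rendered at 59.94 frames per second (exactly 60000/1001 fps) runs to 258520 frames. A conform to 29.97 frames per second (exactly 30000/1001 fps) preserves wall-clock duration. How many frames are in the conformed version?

129260 frames

Target frames = source frames × (target rate / source rate) = 258520 × (30000/1001)/(60000/1001) = 258520 × 1/2 = 129260.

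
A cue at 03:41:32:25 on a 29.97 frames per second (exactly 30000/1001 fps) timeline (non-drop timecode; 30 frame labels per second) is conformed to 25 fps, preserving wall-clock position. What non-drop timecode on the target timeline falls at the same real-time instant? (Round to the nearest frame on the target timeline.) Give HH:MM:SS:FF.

03:41:46:03

Source frame index: (3×3600 + 41×60 + 32) × 30 + 25 = 398785.
Real time: 398785 / (30000/1001) = 79836757/6000 s.
Target frame: (79836757/6000) × (25) = 79836757/240 ≈ 332653.154 → 332653.
At 25 labels/s: frame 332653 → 03:41:46:03.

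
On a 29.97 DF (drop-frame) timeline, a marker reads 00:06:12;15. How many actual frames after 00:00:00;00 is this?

Complete 10-minute blocks: 0, each 17982 frames → 0.
Remaining 6 whole minutes in the current block: 1800 + 5 × 1798 = 10790 frames.
Within the current minute: 12 × 30 + 15 − 2 = 373 (labels ;00/;01 skipped at this minute). Total = 0 + 10790 + 373 = 11163.

11163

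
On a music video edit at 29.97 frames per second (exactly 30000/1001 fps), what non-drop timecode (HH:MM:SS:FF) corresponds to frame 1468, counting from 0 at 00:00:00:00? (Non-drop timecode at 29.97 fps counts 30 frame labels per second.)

00:00:48:28

1468 ÷ 30 = 48 full seconds, remainder 28 frames.
48 s = 0 h 0 min 48 s.
Timecode: 00:00:48:28.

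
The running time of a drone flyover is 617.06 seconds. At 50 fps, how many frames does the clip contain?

30853 frames

Frames = 617.06 × 50 = 30853.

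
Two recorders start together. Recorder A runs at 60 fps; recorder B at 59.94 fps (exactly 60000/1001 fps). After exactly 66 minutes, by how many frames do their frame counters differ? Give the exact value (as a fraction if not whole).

21600/91 frames

66 min = 3960 s.
A emits 60 × 3960 = 237600 frames; B emits 60000/1001 × 3960 = 21600000/91.
Difference = 21600/91 frames (≈ 237.3626); B is behind A.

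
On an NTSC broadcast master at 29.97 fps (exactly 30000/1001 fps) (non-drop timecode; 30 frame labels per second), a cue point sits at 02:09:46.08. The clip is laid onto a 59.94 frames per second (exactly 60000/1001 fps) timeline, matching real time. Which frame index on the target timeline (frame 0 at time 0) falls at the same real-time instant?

frame 467176

Source frame index: (2×3600 + 9×60 + 46) × 30 + 8 = 233588.
Real time: 233588 / (30000/1001) = 58455397/7500 s.
Target frame: (58455397/7500) × (60000/1001) = 467176.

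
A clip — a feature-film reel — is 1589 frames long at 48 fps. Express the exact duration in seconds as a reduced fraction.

1589/48 seconds

Running time = 1589 ÷ (48) = 1589 × 1/48 = 1589/48 s.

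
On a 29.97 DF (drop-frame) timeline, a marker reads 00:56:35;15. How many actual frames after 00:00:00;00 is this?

101763

As if non-drop at 30 labels/s: (0 × 3600 + 56 × 60 + 35) × 30 + 15 = 101865.
Minute boundaries passed: 56; those not divisible by 10: 56 − 5 = 51; dropped labels = 2 × 51 = 102.
Actual frame index = 101865 − 102 = 101763.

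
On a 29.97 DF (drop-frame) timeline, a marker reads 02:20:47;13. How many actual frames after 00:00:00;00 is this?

As if non-drop at 30 labels/s: (2 × 3600 + 20 × 60 + 47) × 30 + 13 = 253423.
Minute boundaries passed: 140; those not divisible by 10: 140 − 14 = 126; dropped labels = 2 × 126 = 252.
Actual frame index = 253423 − 252 = 253171.

253171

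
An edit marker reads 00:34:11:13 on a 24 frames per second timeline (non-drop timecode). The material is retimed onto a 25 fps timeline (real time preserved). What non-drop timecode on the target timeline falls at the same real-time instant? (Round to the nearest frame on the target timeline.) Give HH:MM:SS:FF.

Source frame index: (0×3600 + 34×60 + 11) × 24 + 13 = 49237.
Real time: 49237 / (24) = 49237/24 s.
Target frame: (49237/24) × (25) = 1230925/24 ≈ 51288.542 → 51289.
At 25 labels/s: frame 51289 → 00:34:11:14.

00:34:11:14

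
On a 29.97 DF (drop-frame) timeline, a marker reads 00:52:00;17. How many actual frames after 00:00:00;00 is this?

93523

Complete 10-minute blocks: 5, each 17982 frames → 89910.
Remaining 2 whole minutes in the current block: 1800 + 1 × 1798 = 3598 frames.
Within the current minute: 0 × 30 + 17 − 2 = 15 (labels ;00/;01 skipped at this minute). Total = 89910 + 3598 + 15 = 93523.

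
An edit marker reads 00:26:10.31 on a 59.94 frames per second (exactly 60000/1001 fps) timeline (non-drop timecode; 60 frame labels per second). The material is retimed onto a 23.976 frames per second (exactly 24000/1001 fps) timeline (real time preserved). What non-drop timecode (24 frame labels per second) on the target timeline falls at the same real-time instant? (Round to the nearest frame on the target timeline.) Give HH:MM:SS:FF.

00:26:10:12

Source frame index: (0×3600 + 26×60 + 10) × 60 + 31 = 94231.
Real time: 94231 / (60000/1001) = 94325231/60000 s.
Target frame: (94325231/60000) × (24000/1001) = 188462/5 ≈ 37692.400 → 37692.
At 24 labels/s: frame 37692 → 00:26:10:12.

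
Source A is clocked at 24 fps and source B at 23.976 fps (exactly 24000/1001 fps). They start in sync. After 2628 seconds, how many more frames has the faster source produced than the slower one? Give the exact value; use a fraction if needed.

63072/1001 frames

A emits 24 × 2628 = 63072 frames; B emits 24000/1001 × 2628 = 63072000/1001.
Difference = 63072/1001 frames (≈ 63.0090); B is behind A.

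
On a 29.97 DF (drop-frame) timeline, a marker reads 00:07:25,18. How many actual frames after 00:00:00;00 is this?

13354

As if non-drop at 30 labels/s: (0 × 3600 + 7 × 60 + 25) × 30 + 18 = 13368.
Minute boundaries passed: 7; those not divisible by 10: 7 − 0 = 7; dropped labels = 2 × 7 = 14.
Actual frame index = 13368 − 14 = 13354.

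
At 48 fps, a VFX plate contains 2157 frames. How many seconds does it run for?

44.9375 seconds

Running time = 2157 / (48) = 44.9375 s.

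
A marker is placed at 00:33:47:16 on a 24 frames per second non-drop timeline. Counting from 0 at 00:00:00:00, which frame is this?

frame 48664

Total seconds to the label: (0 × 3600 + 33 × 60 + 47) = 2027.
Frame index = 2027 × 24 + 16 = 48664.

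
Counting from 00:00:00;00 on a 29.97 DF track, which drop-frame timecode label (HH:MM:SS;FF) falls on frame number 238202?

02:12:28;00

Ten DF minutes hold 17982 frames, so frame 238202 lies in block 13 (frames 233766–251747) with 4436 frames into that block.
The block's first minute is 1800 frames and the rest 1798 each; 4436 frames reaches minute 2, so 13 × 18 + 2 × 2 = 238 labels have been skipped so far.
Adding those back, label number 238202 + 238 = 238440 at 30 labels/s is 7948 s + 0 f = 2 h 12 min 28 s frame 0, i.e. 02:12:28;00.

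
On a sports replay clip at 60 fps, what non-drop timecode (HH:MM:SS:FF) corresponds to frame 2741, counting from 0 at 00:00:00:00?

00:00:45:41

2741 ÷ 60 = 45 full seconds, remainder 41 frames.
45 s = 0 h 0 min 45 s.
Timecode: 00:00:45:41.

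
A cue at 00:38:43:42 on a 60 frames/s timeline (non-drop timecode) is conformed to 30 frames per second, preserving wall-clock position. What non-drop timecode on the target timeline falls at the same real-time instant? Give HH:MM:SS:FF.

00:38:43:21

Source frame index: (0×3600 + 38×60 + 43) × 60 + 42 = 139422.
Real time: 139422 / (60) = 23237/10 s.
Target frame: (23237/10) × (30) = 69711.
At 30 labels/s: frame 69711 → 00:38:43:21.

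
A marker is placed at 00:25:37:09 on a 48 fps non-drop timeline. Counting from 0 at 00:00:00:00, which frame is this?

Total seconds to the label: (0 × 3600 + 25 × 60 + 37) = 1537.
Frame index = 1537 × 48 + 9 = 73785.

73785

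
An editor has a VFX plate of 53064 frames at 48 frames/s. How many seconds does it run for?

Running time = 53064 / (48) = 1105.5 s.

1105.5 seconds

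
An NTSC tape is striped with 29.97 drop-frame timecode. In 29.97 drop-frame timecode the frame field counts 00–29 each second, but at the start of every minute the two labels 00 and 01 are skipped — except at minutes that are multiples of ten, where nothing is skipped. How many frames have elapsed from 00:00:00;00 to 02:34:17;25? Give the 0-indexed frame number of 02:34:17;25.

277457

Complete 10-minute blocks: 15, each 17982 frames → 269730.
Remaining 4 whole minutes in the current block: 1800 + 3 × 1798 = 7194 frames.
Within the current minute: 17 × 30 + 25 − 2 = 533 (labels ;00/;01 skipped at this minute). Total = 269730 + 7194 + 533 = 277457.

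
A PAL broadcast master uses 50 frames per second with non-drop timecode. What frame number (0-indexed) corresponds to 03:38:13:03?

frame 654653

Total seconds to the label: (3 × 3600 + 38 × 60 + 13) = 13093.
Frame index = 13093 × 50 + 3 = 654653.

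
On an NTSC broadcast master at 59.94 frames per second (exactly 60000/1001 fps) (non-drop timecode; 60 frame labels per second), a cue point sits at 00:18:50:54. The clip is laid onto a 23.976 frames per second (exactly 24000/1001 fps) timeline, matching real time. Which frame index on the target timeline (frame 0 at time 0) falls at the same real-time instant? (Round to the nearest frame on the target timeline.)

frame 27142

Source frame index: (0×3600 + 18×60 + 50) × 60 + 54 = 67854.
Real time: 67854 / (60000/1001) = 11320309/10000 s.
Target frame: (11320309/10000) × (24000/1001) = 135708/5 ≈ 27141.600 → 27142.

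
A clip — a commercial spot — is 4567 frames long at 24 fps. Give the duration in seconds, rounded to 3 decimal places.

190.292 seconds

Running time = 4567 × 1/24 = 4567/24 s ≈ 190.292 s.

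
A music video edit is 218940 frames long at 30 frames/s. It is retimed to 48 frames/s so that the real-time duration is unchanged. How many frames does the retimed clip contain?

Target frames = source frames × (target rate / source rate) = 218940 × (48)/(30) = 218940 × 8/5 = 350304.

350304 frames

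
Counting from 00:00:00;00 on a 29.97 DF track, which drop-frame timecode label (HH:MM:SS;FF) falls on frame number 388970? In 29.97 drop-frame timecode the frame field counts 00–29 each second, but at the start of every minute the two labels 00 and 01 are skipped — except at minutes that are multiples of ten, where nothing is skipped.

03:36:18;20

Each 10-minute DF block holds 10 × 60 × 30 − 9 × 2 = 17982 frames. 388970 ÷ 17982 → 21 full blocks, remainder 11348.
Within the partial block the first minute is 1800 frames and each further minute 1798, so 6 further minute boundaries passed. Total skipped labels = 18 × 21 + 2 × 6 = 390.
Non-drop label index = 388970 + 390 = 389360; at 30 labels/s that is 03:36:18:20, i.e. DF 03:36:18;20.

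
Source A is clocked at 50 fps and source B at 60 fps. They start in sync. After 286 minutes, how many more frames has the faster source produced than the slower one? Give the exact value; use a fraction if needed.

286 min = 17160 s.
A emits 50 × 17160 = 858000 frames; B emits 60 × 17160 = 1029600.
Difference = 171600 frames; B is ahead of A.

171600 frames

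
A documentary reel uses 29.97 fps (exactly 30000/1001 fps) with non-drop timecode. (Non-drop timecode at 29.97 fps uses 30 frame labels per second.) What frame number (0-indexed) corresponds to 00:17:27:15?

frame 31425

Total seconds to the label: (0 × 3600 + 17 × 60 + 27) = 1047.
Frame index = 1047 × 30 + 15 = 31425.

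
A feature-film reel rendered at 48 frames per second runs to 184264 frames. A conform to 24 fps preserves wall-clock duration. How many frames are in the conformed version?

92132 frames

Frames at target rate = 184264 × (24) / (48) = 92132.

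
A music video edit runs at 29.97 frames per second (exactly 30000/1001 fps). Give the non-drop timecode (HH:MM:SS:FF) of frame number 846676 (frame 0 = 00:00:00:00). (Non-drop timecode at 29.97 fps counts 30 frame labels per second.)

07:50:22:16

846676 ÷ 30 = 28222 full seconds, remainder 16 frames.
28222 s = 7 h 50 min 22 s.
Timecode: 07:50:22:16.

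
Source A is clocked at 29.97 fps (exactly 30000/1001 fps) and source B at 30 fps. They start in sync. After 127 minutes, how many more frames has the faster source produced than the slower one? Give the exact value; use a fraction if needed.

127 min = 7620 s.
A emits 30000/1001 × 7620 = 228600000/1001 frames; B emits 30 × 7620 = 228600.
Difference = 228600/1001 frames (≈ 228.3716); B is ahead of A.

228600/1001 frames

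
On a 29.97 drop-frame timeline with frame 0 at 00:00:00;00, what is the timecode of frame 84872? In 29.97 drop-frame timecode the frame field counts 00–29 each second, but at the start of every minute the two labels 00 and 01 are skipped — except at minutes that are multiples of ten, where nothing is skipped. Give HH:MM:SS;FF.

Each 10-minute DF block holds 10 × 60 × 30 − 9 × 2 = 17982 frames. 84872 ÷ 17982 → 4 full blocks, remainder 12944.
Within the partial block the first minute is 1800 frames and each further minute 1798, so 7 further minute boundaries passed. Total skipped labels = 18 × 4 + 2 × 7 = 86.
Non-drop label index = 84872 + 86 = 84958; at 30 labels/s that is 00:47:11:28, i.e. DF 00:47:11;28.

00:47:11;28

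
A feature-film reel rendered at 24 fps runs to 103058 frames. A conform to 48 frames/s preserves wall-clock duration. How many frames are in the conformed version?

Target frames = source frames × (target rate / source rate) = 103058 × (48)/(24) = 103058 × 2 = 206116.

206116 frames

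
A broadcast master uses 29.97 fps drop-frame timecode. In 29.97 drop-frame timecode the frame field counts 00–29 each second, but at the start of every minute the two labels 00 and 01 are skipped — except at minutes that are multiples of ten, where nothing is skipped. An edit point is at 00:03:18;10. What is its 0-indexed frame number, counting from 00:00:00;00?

As if non-drop at 30 labels/s: (0 × 3600 + 3 × 60 + 18) × 30 + 10 = 5950.
Minute boundaries passed: 3; those not divisible by 10: 3 − 0 = 3; dropped labels = 2 × 3 = 6.
Actual frame index = 5950 − 6 = 5944.

5944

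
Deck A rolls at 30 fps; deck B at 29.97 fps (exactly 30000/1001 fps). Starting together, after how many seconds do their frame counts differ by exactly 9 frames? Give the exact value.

The gap grows by |30000/1001 − 30| = 30/1001 frames per second.
Time for a 9-frame gap: 9 ÷ (30/1001) = 300.3 s.

300.3 seconds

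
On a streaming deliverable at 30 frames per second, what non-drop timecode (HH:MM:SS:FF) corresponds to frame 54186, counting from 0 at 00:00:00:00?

00:30:06:06

54186 ÷ 30 = 1806 full seconds, remainder 6 frames.
1806 s = 0 h 30 min 6 s.
Timecode: 00:30:06:06.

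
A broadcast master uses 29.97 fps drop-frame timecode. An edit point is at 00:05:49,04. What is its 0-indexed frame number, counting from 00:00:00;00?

10464

Complete 10-minute blocks: 0, each 17982 frames → 0.
Remaining 5 whole minutes in the current block: 1800 + 4 × 1798 = 8992 frames.
Within the current minute: 49 × 30 + 4 − 2 = 1472 (labels ;00/;01 skipped at this minute). Total = 0 + 8992 + 1472 = 10464.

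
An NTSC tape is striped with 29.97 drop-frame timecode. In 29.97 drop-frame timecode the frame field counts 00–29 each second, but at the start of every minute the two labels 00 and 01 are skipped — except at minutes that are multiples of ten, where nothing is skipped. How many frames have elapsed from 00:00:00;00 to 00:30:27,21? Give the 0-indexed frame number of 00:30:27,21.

54777

As if non-drop at 30 labels/s: (0 × 3600 + 30 × 60 + 27) × 30 + 21 = 54831.
Minute boundaries passed: 30; those not divisible by 10: 30 − 3 = 27; dropped labels = 2 × 27 = 54.
Actual frame index = 54831 − 54 = 54777.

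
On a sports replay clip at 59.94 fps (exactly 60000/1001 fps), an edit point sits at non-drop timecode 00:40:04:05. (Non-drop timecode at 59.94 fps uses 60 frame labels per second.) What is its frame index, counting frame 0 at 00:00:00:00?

Total seconds to the label: (0 × 3600 + 40 × 60 + 4) = 2404.
Frame index = 2404 × 60 + 5 = 144245.

144245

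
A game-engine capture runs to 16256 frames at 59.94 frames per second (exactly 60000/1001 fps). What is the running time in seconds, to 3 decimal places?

271.204 seconds

Running time = 16256 × 1001/60000 = 508508/1875 s ≈ 271.204 s.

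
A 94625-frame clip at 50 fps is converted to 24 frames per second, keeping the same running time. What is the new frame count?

Target frames = source frames × (target rate / source rate) = 94625 × (24)/(50) = 94625 × 12/25 = 45420.

45420 frames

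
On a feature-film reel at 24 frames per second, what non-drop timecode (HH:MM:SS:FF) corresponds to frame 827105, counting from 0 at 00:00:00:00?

827105 ÷ 24 = 34462 full seconds, remainder 17 frames.
34462 s = 9 h 34 min 22 s.
Timecode: 09:34:22:17.

09:34:22:17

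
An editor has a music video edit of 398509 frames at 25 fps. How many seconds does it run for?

Running time = 398509 / (25) = 15940.36 s.

15940.36 seconds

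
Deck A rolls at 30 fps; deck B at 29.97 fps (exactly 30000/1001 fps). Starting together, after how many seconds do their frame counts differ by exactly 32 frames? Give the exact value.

16016/15 seconds

The gap grows by |30000/1001 − 30| = 30/1001 frames per second.
Time for a 32-frame gap: 32 ÷ (30/1001) = 16016/15 s.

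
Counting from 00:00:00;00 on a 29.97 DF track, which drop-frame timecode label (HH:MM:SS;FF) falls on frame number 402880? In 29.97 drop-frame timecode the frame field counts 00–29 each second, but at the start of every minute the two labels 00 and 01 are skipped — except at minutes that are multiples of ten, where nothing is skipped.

Each 10-minute DF block holds 10 × 60 × 30 − 9 × 2 = 17982 frames. 402880 ÷ 17982 → 22 full blocks, remainder 7276.
Within the partial block the first minute is 1800 frames and each further minute 1798, so 4 further minute boundaries passed. Total skipped labels = 18 × 22 + 2 × 4 = 404.
Non-drop label index = 402880 + 404 = 403284; at 30 labels/s that is 03:44:02:24, i.e. DF 03:44:02;24.

03:44:02;24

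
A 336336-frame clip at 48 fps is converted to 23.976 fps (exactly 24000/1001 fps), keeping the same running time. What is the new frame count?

Target frames = source frames × (target rate / source rate) = 336336 × (24000/1001)/(48) = 336336 × 500/1001 = 168000.

168000 frames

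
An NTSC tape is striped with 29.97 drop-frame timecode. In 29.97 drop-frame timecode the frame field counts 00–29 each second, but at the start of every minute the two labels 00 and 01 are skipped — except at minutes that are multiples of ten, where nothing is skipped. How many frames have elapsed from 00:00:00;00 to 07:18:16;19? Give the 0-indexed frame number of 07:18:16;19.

788109

As if non-drop at 30 labels/s: (7 × 3600 + 18 × 60 + 16) × 30 + 19 = 788899.
Minute boundaries passed: 438; those not divisible by 10: 438 − 43 = 395; dropped labels = 2 × 395 = 790.
Actual frame index = 788899 − 790 = 788109.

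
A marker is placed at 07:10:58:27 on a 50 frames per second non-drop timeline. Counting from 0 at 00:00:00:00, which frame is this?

Total seconds to the label: (7 × 3600 + 10 × 60 + 58) = 25858.
Frame index = 25858 × 50 + 27 = 1292927.

frame 1292927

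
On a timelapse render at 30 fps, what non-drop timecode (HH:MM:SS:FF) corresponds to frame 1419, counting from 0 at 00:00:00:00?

00:00:47:09

1419 ÷ 30 = 47 full seconds, remainder 9 frames.
47 s = 0 h 0 min 47 s.
Timecode: 00:00:47:09.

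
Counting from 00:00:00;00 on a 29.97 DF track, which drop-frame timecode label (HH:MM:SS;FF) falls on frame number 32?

00:00:01;02

Each 10-minute DF block holds 10 × 60 × 30 − 9 × 2 = 17982 frames. 32 ÷ 17982 → 0 full blocks, remainder 32.
Within the partial block the first minute is 1800 frames and each further minute 1798, so 0 further minute boundaries passed. Total skipped labels = 18 × 0 + 2 × 0 = 0.
Non-drop label index = 32 + 0 = 32; at 30 labels/s that is 00:00:01:02, i.e. DF 00:00:01;02.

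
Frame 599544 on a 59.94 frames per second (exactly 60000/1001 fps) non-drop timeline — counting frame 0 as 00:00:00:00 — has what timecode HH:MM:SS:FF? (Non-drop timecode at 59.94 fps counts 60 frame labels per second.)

599544 ÷ 60 = 9992 full seconds, remainder 24 frames.
9992 s = 2 h 46 min 32 s.
Timecode: 02:46:32:24.

02:46:32:24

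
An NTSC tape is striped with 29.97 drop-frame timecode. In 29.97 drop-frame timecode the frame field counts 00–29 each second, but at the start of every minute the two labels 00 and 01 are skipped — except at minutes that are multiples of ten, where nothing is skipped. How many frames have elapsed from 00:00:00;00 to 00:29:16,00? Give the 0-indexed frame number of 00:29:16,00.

52626

As if non-drop at 30 labels/s: (0 × 3600 + 29 × 60 + 16) × 30 + 0 = 52680.
Minute boundaries passed: 29; those not divisible by 10: 29 − 2 = 27; dropped labels = 2 × 27 = 54.
Actual frame index = 52680 − 54 = 52626.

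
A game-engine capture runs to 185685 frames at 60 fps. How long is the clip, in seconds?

3094.75 seconds

Running time = 185685 / (60) = 3094.75 s.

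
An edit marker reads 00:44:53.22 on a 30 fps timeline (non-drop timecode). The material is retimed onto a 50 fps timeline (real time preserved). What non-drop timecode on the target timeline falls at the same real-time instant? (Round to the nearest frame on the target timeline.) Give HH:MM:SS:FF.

Source frame index: (0×3600 + 44×60 + 53) × 30 + 22 = 80812.
Real time: 80812 / (30) = 40406/15 s.
Target frame: (40406/15) × (50) = 404060/3 ≈ 134686.667 → 134687.
At 50 labels/s: frame 134687 → 00:44:53:37.

00:44:53:37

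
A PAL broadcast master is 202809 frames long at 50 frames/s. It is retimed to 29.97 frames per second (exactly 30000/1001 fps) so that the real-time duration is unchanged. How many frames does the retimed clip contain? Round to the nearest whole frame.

Frames at target rate = 202809 × (30000/1001) / (50) = 121685400/1001 ≈ 121563.836.
Nearest whole frame: 121564.

121564 frames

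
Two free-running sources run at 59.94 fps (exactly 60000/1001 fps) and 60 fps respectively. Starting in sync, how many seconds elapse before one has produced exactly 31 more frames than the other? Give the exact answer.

31031/60 seconds

The gap grows by |60 − 60000/1001| = 60/1001 frames per second.
Time for a 31-frame gap: 31 ÷ (60/1001) = 31031/60 s.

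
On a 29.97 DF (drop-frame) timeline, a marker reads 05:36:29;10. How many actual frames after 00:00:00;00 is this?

Complete 10-minute blocks: 33, each 17982 frames → 593406.
Remaining 6 whole minutes in the current block: 1800 + 5 × 1798 = 10790 frames.
Within the current minute: 29 × 30 + 10 − 2 = 878 (labels ;00/;01 skipped at this minute). Total = 593406 + 10790 + 878 = 605074.

605074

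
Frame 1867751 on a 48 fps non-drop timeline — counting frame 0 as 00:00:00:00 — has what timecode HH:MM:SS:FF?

1867751 ÷ 48 = 38911 full seconds, remainder 23 frames.
38911 s = 10 h 48 min 31 s.
Timecode: 10:48:31:23.

10:48:31:23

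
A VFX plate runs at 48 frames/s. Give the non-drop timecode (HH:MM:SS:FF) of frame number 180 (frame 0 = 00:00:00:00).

180 ÷ 48 = 3 full seconds, remainder 36 frames.
3 s = 0 h 0 min 3 s.
Timecode: 00:00:03:36.

00:00:03:36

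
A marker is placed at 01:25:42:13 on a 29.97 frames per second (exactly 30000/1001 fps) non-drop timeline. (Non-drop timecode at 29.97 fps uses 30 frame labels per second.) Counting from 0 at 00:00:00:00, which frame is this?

frame 154273

Total seconds to the label: (1 × 3600 + 25 × 60 + 42) = 5142.
Frame index = 5142 × 30 + 13 = 154273.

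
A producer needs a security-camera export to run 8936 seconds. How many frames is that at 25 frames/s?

223400 frames

Frames = 8936 × 25 = 223400.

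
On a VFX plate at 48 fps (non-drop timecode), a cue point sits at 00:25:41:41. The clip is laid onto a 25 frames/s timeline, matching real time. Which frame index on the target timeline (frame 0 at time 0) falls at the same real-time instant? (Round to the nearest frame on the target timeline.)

Source frame index: (0×3600 + 25×60 + 41) × 48 + 41 = 74009.
Real time: 74009 / (48) = 74009/48 s.
Target frame: (74009/48) × (25) = 1850225/48 ≈ 38546.354 → 38546.

frame 38546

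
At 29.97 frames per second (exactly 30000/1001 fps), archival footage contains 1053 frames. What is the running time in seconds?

Running time = 1053 / (30000/1001) = 35.1351 s.

35.1351 seconds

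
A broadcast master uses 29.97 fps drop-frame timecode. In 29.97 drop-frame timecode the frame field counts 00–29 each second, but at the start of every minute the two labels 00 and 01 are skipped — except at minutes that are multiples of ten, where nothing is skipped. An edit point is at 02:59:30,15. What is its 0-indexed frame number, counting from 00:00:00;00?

322791

Complete 10-minute blocks: 17, each 17982 frames → 305694.
Remaining 9 whole minutes in the current block: 1800 + 8 × 1798 = 16184 frames.
Within the current minute: 30 × 30 + 15 − 2 = 913 (labels ;00/;01 skipped at this minute). Total = 305694 + 16184 + 913 = 322791.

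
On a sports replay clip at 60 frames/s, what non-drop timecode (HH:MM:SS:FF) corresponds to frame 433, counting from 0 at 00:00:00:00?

433 ÷ 60 = 7 full seconds, remainder 13 frames.
7 s = 0 h 0 min 7 s.
Timecode: 00:00:07:13.

00:00:07:13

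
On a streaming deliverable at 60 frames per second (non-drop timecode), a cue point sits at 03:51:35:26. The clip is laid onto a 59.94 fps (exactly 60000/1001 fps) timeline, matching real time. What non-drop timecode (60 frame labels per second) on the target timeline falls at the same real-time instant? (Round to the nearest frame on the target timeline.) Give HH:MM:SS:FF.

03:51:21:33

Source frame index: (3×3600 + 51×60 + 35) × 60 + 26 = 833726.
Real time: 833726 / (60) = 416863/30 s.
Target frame: (416863/30) × (60000/1001) = 833726000/1001 ≈ 832893.107 → 832893.
At 60 labels/s: frame 832893 → 03:51:21:33.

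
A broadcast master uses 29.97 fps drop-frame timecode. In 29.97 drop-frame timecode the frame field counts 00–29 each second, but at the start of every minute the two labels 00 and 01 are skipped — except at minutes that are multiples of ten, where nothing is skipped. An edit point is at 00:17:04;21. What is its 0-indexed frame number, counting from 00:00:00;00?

Complete 10-minute blocks: 1, each 17982 frames → 17982.
Remaining 7 whole minutes in the current block: 1800 + 6 × 1798 = 12588 frames.
Within the current minute: 4 × 30 + 21 − 2 = 139 (labels ;00/;01 skipped at this minute). Total = 17982 + 12588 + 139 = 30709.

30709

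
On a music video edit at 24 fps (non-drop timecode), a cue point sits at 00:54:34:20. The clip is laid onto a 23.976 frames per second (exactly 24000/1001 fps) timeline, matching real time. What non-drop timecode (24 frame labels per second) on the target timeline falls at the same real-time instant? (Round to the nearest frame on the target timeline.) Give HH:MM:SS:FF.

00:54:31:13

Source frame index: (0×3600 + 54×60 + 34) × 24 + 20 = 78596.
Real time: 78596 / (24) = 19649/6 s.
Target frame: (19649/6) × (24000/1001) = 11228000/143 ≈ 78517.483 → 78517.
At 24 labels/s: frame 78517 → 00:54:31:13.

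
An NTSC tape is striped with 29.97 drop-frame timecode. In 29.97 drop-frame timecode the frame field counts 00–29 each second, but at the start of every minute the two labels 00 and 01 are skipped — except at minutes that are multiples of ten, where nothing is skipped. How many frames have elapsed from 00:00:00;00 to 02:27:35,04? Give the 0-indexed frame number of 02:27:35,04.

265388

Complete 10-minute blocks: 14, each 17982 frames → 251748.
Remaining 7 whole minutes in the current block: 1800 + 6 × 1798 = 12588 frames.
Within the current minute: 35 × 30 + 4 − 2 = 1052 (labels ;00/;01 skipped at this minute). Total = 251748 + 12588 + 1052 = 265388.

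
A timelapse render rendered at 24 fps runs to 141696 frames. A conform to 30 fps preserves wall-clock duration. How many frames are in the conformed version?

Target frames = source frames × (target rate / source rate) = 141696 × (30)/(24) = 141696 × 5/4 = 177120.

177120 frames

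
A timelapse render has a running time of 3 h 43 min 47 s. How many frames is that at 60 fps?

3 h 43 min 47 s = 13427 s.
Frames = 13427 × 60 = 805620.

805620 frames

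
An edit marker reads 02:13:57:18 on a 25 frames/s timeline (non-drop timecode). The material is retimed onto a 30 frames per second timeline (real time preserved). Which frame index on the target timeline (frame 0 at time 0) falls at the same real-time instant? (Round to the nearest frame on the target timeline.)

frame 241132

Source frame index: (2×3600 + 13×60 + 57) × 25 + 18 = 200943.
Real time: 200943 / (25) = 200943/25 s.
Target frame: (200943/25) × (30) = 1205658/5 ≈ 241131.600 → 241132.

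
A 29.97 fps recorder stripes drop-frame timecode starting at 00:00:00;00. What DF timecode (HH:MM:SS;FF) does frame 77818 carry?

Ten DF minutes hold 17982 frames, so frame 77818 lies in block 4 (frames 71928–89909) with 5890 frames into that block.
The block's first minute is 1800 frames and the rest 1798 each; 5890 frames reaches minute 3, so 4 × 18 + 3 × 2 = 78 labels have been skipped so far.
Adding those back, label number 77818 + 78 = 77896 at 30 labels/s is 2596 s + 16 f = 0 h 43 min 16 s frame 16, i.e. 00:43:16;16.

00:43:16;16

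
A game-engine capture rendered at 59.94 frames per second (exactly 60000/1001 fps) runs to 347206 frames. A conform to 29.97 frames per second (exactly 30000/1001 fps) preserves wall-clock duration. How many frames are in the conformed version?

Frames at target rate = 347206 × (30000/1001) / (60000/1001) = 173603.

173603 frames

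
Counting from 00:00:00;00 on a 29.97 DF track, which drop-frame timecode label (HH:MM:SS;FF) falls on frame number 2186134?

Each 10-minute DF block holds 10 × 60 × 30 − 9 × 2 = 17982 frames. 2186134 ÷ 17982 → 121 full blocks, remainder 10312.
Within the partial block the first minute is 1800 frames and each further minute 1798, so 5 further minute boundaries passed. Total skipped labels = 18 × 121 + 2 × 5 = 2188.
Non-drop label index = 2186134 + 2188 = 2188322; at 30 labels/s that is 20:15:44:02, i.e. DF 20:15:44;02.

20:15:44;02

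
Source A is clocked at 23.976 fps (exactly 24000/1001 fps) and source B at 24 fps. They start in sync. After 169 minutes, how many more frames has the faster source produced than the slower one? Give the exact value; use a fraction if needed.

169 min = 10140 s.
A emits 24000/1001 × 10140 = 18720000/77 frames; B emits 24 × 10140 = 243360.
Difference = 18720/77 frames (≈ 243.1169); B is ahead of A.

18720/77 frames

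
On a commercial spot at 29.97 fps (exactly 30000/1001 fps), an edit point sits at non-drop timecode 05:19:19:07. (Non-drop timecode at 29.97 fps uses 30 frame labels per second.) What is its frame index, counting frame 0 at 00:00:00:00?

Total seconds to the label: (5 × 3600 + 19 × 60 + 19) = 19159.
Frame index = 19159 × 30 + 7 = 574777.

574777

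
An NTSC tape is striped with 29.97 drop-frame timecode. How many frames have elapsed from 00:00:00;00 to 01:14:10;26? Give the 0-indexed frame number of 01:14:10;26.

133392

Complete 10-minute blocks: 7, each 17982 frames → 125874.
Remaining 4 whole minutes in the current block: 1800 + 3 × 1798 = 7194 frames.
Within the current minute: 10 × 30 + 26 − 2 = 324 (labels ;00/;01 skipped at this minute). Total = 125874 + 7194 + 324 = 133392.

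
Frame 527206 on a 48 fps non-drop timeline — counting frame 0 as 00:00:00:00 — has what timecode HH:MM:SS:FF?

527206 ÷ 48 = 10983 full seconds, remainder 22 frames.
10983 s = 3 h 3 min 3 s.
Timecode: 03:03:03:22.

03:03:03:22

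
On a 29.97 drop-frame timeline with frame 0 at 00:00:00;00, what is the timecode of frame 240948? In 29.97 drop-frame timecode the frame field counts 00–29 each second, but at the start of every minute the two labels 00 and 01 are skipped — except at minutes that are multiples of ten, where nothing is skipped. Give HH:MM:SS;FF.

Ten DF minutes hold 17982 frames, so frame 240948 lies in block 13 (frames 233766–251747) with 7182 frames into that block.
The block's first minute is 1800 frames and the rest 1798 each; 7182 frames reaches minute 3, so 13 × 18 + 3 × 2 = 240 labels have been skipped so far.
Adding those back, label number 240948 + 240 = 241188 at 30 labels/s is 8039 s + 18 f = 2 h 13 min 59 s frame 18, i.e. 02:13:59;18.

02:13:59;18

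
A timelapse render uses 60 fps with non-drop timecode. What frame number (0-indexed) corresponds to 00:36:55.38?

Total seconds to the label: (0 × 3600 + 36 × 60 + 55) = 2215.
Frame index = 2215 × 60 + 38 = 132938.

132938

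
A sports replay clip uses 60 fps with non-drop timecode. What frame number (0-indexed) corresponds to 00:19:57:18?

Total seconds to the label: (0 × 3600 + 19 × 60 + 57) = 1197.
Frame index = 1197 × 60 + 18 = 71838.

71838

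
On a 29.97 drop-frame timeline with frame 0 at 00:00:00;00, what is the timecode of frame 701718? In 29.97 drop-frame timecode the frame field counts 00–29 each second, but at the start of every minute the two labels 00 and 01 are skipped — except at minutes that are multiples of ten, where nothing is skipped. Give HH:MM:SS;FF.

Ten DF minutes hold 17982 frames, so frame 701718 lies in block 39 (frames 701298–719279) with 420 frames into that block.
The block's first minute is 1800 frames and the rest 1798 each; 420 frames reaches minute 0, so 39 × 18 + 0 × 2 = 702 labels have been skipped so far.
Adding those back, label number 701718 + 702 = 702420 at 30 labels/s is 23414 s + 0 f = 6 h 30 min 14 s frame 0, i.e. 06:30:14;00.

06:30:14;00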